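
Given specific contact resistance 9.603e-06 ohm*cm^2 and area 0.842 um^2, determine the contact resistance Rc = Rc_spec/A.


Step 1: Convert area to cm^2: 0.842 um^2 = 8.4200e-09 cm^2
Step 2: Rc = Rc_spec / A = 9.603e-06 / 8.4200e-09
Step 3: Rc = 1.14e+03 ohms

1.14e+03


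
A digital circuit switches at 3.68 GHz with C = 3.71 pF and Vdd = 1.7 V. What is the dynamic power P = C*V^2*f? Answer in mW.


Step 1: V^2 = 1.7^2 = 2.89 V^2
Step 2: P = C*V^2*f = 3.71e-12 F * 2.89 * 3.68e9 Hz
Step 3: P = 3.9456592e-02 W
Step 4: P = 39.457 mW

39.457


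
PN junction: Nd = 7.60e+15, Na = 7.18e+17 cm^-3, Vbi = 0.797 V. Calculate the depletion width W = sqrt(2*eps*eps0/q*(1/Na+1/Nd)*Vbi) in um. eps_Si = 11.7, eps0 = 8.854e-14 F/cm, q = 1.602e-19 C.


Step 1: 1/Na + 1/Nd = 1/7.18e+17 + 1/7.60e+15 = 1.32972e-16
Step 2: 2*eps*eps0/q = 2*11.7*8.854e-14/1.602e-19 = 1.293281e+07
Step 3: W^2 = 1.293281e+07 * 1.32972e-16 * 0.797 = 1.37060e-09
Step 4: W = sqrt(1.37060e-09) = 3.702e-05 cm = 0.3702 um

0.3702


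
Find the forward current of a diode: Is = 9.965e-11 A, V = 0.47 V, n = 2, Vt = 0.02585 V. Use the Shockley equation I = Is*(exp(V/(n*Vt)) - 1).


Step 1: V/(n*Vt) = 0.47/(2*0.02585) = 9.0909
Step 2: exp(9.0909) = 8.8742e+03
Step 3: I = 9.965e-11 * (8.8742e+03 - 1) = 8.84e-07 A

8.84e-07


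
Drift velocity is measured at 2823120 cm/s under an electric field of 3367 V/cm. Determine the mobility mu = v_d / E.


Step 1: mu = v_d / E
Step 2: mu = 2823120 / 3367
Step 3: mu = 838.47 cm^2/(V*s)

838.47


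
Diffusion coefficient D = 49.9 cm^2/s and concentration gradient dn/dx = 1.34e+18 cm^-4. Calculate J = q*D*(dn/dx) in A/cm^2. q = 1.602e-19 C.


Step 1: J = q * D * (dn/dx)
Step 2: J = 1.602e-19 * 49.9 * 1.34e+18
Step 3: J = 1.07e+01 A/cm^2

1.07e+01


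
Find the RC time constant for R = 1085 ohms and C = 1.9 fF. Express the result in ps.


Step 1: tau = R * C
Step 2: tau = 1085 * 1.9 fF = 1085 * 1.9e-15 F
Step 3: tau = 2.0615e-12 s = 2.0615 ps

2.0615


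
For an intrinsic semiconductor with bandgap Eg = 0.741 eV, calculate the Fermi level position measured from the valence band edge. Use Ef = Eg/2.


Step 1: For an intrinsic semiconductor, the Fermi level sits at midgap.
Step 2: Ef = Eg / 2 = 0.741 / 2 = 0.3705 eV

0.3705


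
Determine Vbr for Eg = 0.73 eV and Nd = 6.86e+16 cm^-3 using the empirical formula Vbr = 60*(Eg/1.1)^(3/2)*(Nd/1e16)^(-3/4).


Step 1: Eg/1.1 = 0.73/1.1 = 0.663636
Step 2: (Eg/1.1)^1.5 = 0.663636^1.5 = 0.540623
Step 3: (Nd/1e16)^(-0.75) = (6.86)^(-0.75) = 0.235916
Step 4: Vbr = 60 * 0.540623 * 0.235916 = 7.7 V

7.7


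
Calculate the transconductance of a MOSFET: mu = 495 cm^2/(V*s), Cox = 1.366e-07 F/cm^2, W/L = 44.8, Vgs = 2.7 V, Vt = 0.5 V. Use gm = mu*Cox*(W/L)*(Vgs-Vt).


Step 1: Vov = Vgs - Vt = 2.7 - 0.5 = 2.2 V
Step 2: gm = mu * Cox * (W/L) * Vov
Step 3: gm = 495 * 1.366e-07 * 44.8 * 2.2 = 6.66e-03 S

6.66e-03


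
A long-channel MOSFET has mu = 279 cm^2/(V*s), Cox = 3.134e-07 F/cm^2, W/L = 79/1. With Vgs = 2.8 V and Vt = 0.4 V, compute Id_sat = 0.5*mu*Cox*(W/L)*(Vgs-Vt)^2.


Step 1: Overdrive voltage Vov = Vgs - Vt = 2.8 - 0.4 = 2.4 V
Step 2: W/L = 79/1 = 79
Step 3: Id = 0.5 * 279 * 3.134e-07 * 79 * 2.4^2
Step 4: Id = 1.99e-02 A

1.99e-02


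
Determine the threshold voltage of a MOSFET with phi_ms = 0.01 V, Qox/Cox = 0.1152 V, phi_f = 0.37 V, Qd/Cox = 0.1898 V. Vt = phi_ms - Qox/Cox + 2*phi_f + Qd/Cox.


Step 1: Vt = phi_ms - Qox/Cox + 2*phi_f + Qd/Cox
Step 2: Vt = 0.01 - 0.1152 + 2*0.37 + 0.1898
Step 3: Vt = 0.01 - 0.1152 + 0.74 + 0.1898
Step 4: Vt = 0.8246 V

0.8246


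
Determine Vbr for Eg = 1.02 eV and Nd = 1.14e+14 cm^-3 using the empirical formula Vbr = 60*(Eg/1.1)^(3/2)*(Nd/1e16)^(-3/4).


Step 1: Eg/1.1 = 1.02/1.1 = 0.927273
Step 2: (Eg/1.1)^1.5 = 0.927273^1.5 = 0.892918
Step 3: (Nd/1e16)^(-0.75) = (0.0114)^(-0.75) = 28.662981
Step 4: Vbr = 60 * 0.892918 * 28.662981 = 1535.6 V

1535.6


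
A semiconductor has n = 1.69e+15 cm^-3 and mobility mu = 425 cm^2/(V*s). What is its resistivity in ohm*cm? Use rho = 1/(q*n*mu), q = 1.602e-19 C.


Step 1: sigma = q * n * mu = 1.602e-19 * 1.69e+15 * 425 = 1.15064e-01 S/cm
Step 2: rho = 1 / sigma = 1 / 1.15064e-01 = 8.691 ohm*cm

8.691


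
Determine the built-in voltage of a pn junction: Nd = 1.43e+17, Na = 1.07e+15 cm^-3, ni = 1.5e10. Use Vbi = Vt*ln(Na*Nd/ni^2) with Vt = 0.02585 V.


Step 1: Compute Na*Nd/ni^2 = 1.07e+15 * 1.43e+17 / (1.5e10)^2 = 6.8004e+11
Step 2: ln(6.8004e+11) = 27.2454
Step 3: Vbi = 0.02585 * 27.2454 = 0.704 V

0.704


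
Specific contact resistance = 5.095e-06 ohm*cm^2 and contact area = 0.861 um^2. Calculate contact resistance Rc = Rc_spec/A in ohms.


Step 1: Convert area to cm^2: 0.861 um^2 = 8.6100e-09 cm^2
Step 2: Rc = Rc_spec / A = 5.095e-06 / 8.6100e-09
Step 3: Rc = 5.92e+02 ohms

5.92e+02


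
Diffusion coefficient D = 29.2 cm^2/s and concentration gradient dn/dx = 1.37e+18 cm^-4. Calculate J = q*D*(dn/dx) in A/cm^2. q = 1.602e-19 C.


Step 1: J = q * D * (dn/dx)
Step 2: J = 1.602e-19 * 29.2 * 1.37e+18
Step 3: J = 6.41e+00 A/cm^2

6.41e+00


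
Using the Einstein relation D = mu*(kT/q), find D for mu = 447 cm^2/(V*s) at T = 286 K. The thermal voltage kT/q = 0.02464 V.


Step 1: D = mu * (kT/q)
Step 2: D = 447 * 0.02464
Step 3: D = 11.01 cm^2/s

11.01


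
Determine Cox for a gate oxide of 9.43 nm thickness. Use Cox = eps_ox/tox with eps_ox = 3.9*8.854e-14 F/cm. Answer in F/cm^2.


Step 1: eps_ox = 3.9 * 8.854e-14 = 3.45306e-13 F/cm
Step 2: tox in cm = 9.43 nm * 1e-7 = 9.4300e-07 cm
Step 3: Cox = 3.45306e-13 / 9.4300e-07 = 3.66e-07 F/cm^2

3.66e-07


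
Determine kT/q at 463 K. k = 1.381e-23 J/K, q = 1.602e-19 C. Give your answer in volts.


Step 1: kT = 1.381e-23 * 463 = 6.39403e-21 J
Step 2: Vt = kT/q = 6.39403e-21 / 1.602e-19
Step 3: Vt = 0.03991 V

0.03991


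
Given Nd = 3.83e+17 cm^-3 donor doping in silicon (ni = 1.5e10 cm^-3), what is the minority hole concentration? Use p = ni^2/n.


Step 1: Since Nd >> ni, n ≈ Nd = 3.83e+17 cm^-3
Step 2: p = ni^2 / n = (1.5e10)^2 / 3.83e+17
Step 3: p = 2.25e20 / 3.83e+17 = 5.87e+02 cm^-3

5.87e+02


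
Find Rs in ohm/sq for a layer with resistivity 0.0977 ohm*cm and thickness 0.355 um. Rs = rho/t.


Step 1: Convert thickness to cm: t = 0.355 um = 3.5500e-05 cm
Step 2: Rs = rho / t = 0.0977 / 3.5500e-05
Step 3: Rs = 2752.1 ohm/sq

2752.1


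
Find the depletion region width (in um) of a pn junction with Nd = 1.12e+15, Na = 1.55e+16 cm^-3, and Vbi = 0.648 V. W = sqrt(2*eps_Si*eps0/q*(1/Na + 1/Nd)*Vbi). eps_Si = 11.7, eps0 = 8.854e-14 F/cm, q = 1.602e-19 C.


Step 1: 1/Na + 1/Nd = 1/1.55e+16 + 1/1.12e+15 = 9.57373e-16
Step 2: 2*eps*eps0/q = 2*11.7*8.854e-14/1.602e-19 = 1.293281e+07
Step 3: W^2 = 1.293281e+07 * 9.57373e-16 * 0.648 = 8.02323e-09
Step 4: W = sqrt(8.02323e-09) = 8.957e-05 cm = 0.8957 um

0.8957


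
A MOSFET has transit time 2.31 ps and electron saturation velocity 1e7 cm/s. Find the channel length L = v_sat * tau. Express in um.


Step 1: tau in seconds = 2.31 ps * 1e-12 = 2.3100e-12 s
Step 2: L = v_sat * tau = 1e7 * 2.3100e-12 = 2.3100e-05 cm
Step 3: L in um = 2.3100e-05 * 1e4 = 0.231 um

0.231


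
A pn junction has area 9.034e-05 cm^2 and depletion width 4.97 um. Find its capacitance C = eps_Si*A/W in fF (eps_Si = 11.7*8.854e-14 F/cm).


Step 1: eps_Si = 11.7 * 8.854e-14 = 1.035918e-12 F/cm
Step 2: W in cm = 4.97 * 1e-4 = 4.97e-04 cm
Step 3: C = 1.035918e-12 * 9.034e-05 / 4.97e-04 = 1.882995e-13 F
Step 4: C = 188.3 fF

188.3


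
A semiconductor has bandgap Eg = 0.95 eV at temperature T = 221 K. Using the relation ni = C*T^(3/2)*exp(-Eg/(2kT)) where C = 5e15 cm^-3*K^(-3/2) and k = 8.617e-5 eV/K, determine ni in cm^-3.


Step 1: Compute kT = 8.617e-5 * 221 = 0.01904357 eV
Step 2: Exponent = -Eg/(2kT) = -0.95/(2*0.01904357) = -24.94280
Step 3: T^(3/2) = 221^1.5 = 3285.40
Step 4: ni = 5e15 * 3285.40 * exp(-24.94280) = 2.42e+08 cm^-3

2.42e+08


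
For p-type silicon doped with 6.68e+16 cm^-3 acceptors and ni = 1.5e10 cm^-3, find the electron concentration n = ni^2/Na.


Step 1: Majority hole concentration p ≈ Na = 6.68e+16 cm^-3
Step 2: n = ni^2 / Na = (1.5e10)^2 / 6.68e+16
Step 3: n = 3.37e+03 cm^-3

3.37e+03


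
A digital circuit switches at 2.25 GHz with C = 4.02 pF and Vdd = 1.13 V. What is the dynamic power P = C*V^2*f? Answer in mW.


Step 1: V^2 = 1.13^2 = 1.2769 V^2
Step 2: P = C*V^2*f = 4.02e-12 F * 1.2769 * 2.25e9 Hz
Step 3: P = 1.15495605e-02 W
Step 4: P = 11.55 mW

11.55


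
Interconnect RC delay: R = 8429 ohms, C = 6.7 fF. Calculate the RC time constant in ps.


Step 1: tau = R * C
Step 2: tau = 8429 * 6.7 fF = 8429 * 6.7e-15 F
Step 3: tau = 5.64743e-11 s = 56.4743 ps

56.4743


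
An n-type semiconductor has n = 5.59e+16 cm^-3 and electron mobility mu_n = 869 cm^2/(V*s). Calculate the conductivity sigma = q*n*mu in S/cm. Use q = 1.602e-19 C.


Step 1: sigma = q * n * mu
Step 2: sigma = 1.602e-19 * 5.59e+16 * 869
Step 3: sigma = 7.782e+00 S/cm

7.782e+00


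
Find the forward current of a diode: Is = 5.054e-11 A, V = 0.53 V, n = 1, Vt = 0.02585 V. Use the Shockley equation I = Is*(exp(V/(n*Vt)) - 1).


Step 1: V/(n*Vt) = 0.53/(1*0.02585) = 20.5029
Step 2: exp(20.5029) = 8.0223e+08
Step 3: I = 5.054e-11 * (8.0223e+08 - 1) = 4.05e-02 A

4.05e-02


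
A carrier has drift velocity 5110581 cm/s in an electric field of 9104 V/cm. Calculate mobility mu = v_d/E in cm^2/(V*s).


Step 1: mu = v_d / E
Step 2: mu = 5110581 / 9104
Step 3: mu = 561.36 cm^2/(V*s)

561.36


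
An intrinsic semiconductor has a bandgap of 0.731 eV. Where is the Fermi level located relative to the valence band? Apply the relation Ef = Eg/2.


Step 1: For an intrinsic semiconductor, the Fermi level sits at midgap.
Step 2: Ef = Eg / 2 = 0.731 / 2 = 0.3655 eV

0.3655


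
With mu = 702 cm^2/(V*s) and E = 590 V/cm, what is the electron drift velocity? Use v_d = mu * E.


Step 1: v_d = mu * E
Step 2: v_d = 702 * 590 = 414180
Step 3: v_d = 4.14e+05 cm/s

4.14e+05


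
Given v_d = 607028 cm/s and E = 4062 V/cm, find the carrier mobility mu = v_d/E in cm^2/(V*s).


Step 1: mu = v_d / E
Step 2: mu = 607028 / 4062
Step 3: mu = 149.44 cm^2/(V*s)

149.44


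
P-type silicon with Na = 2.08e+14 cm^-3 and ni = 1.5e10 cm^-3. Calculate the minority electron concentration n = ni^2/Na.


Step 1: Majority hole concentration p ≈ Na = 2.08e+14 cm^-3
Step 2: n = ni^2 / Na = (1.5e10)^2 / 2.08e+14
Step 3: n = 1.08e+06 cm^-3

1.08e+06


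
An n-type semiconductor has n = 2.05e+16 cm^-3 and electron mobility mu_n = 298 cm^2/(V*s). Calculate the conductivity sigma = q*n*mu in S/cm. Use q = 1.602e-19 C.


Step 1: sigma = q * n * mu
Step 2: sigma = 1.602e-19 * 2.05e+16 * 298
Step 3: sigma = 9.787e-01 S/cm

9.787e-01


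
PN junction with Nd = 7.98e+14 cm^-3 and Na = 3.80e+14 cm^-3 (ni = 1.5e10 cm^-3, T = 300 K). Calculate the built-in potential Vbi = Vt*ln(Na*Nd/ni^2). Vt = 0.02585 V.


Step 1: Compute Na*Nd/ni^2 = 3.80e+14 * 7.98e+14 / (1.5e10)^2 = 1.3477e+09
Step 2: ln(1.3477e+09) = 21.0217
Step 3: Vbi = 0.02585 * 21.0217 = 0.543 V

0.543


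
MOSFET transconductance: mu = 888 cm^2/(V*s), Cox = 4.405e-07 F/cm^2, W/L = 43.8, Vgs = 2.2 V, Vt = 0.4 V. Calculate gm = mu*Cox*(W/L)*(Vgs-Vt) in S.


Step 1: Vov = Vgs - Vt = 2.2 - 0.4 = 1.8 V
Step 2: gm = mu * Cox * (W/L) * Vov
Step 3: gm = 888 * 4.405e-07 * 43.8 * 1.8 = 3.08e-02 S

3.08e-02


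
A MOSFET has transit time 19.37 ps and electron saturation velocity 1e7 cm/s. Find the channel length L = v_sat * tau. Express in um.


Step 1: tau in seconds = 19.37 ps * 1e-12 = 1.9370e-11 s
Step 2: L = v_sat * tau = 1e7 * 1.9370e-11 = 1.9370e-04 cm
Step 3: L in um = 1.9370e-04 * 1e4 = 1.937 um

1.937


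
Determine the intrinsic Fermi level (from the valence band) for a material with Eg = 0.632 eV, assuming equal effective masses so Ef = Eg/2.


Step 1: For an intrinsic semiconductor, the Fermi level sits at midgap.
Step 2: Ef = Eg / 2 = 0.632 / 2 = 0.316 eV

0.316


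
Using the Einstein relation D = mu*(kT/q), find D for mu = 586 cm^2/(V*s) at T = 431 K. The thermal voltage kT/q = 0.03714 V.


Step 1: D = mu * (kT/q)
Step 2: D = 586 * 0.03714
Step 3: D = 21.76 cm^2/s

21.76


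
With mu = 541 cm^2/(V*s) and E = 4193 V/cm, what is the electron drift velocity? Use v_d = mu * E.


Step 1: v_d = mu * E
Step 2: v_d = 541 * 4193 = 2268413
Step 3: v_d = 2.27e+06 cm/s

2.27e+06


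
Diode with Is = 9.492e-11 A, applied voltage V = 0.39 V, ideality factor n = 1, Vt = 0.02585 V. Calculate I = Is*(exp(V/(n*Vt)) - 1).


Step 1: V/(n*Vt) = 0.39/(1*0.02585) = 15.0870
Step 2: exp(15.0870) = 3.5662e+06
Step 3: I = 9.492e-11 * (3.5662e+06 - 1) = 3.39e-04 A

3.39e-04


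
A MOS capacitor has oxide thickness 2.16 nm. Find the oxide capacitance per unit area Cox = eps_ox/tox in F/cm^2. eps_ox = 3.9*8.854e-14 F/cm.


Step 1: eps_ox = 3.9 * 8.854e-14 = 3.45306e-13 F/cm
Step 2: tox in cm = 2.16 nm * 1e-7 = 2.1600e-07 cm
Step 3: Cox = 3.45306e-13 / 2.1600e-07 = 1.60e-06 F/cm^2

1.60e-06


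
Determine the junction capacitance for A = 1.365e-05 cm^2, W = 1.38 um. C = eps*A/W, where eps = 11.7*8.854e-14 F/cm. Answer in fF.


Step 1: eps_Si = 11.7 * 8.854e-14 = 1.035918e-12 F/cm
Step 2: W in cm = 1.38 * 1e-4 = 1.38e-04 cm
Step 3: C = 1.035918e-12 * 1.365e-05 / 1.38e-04 = 1.024658e-13 F
Step 4: C = 102.47 fF

102.47


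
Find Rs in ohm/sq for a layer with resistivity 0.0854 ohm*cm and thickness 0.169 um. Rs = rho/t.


Step 1: Convert thickness to cm: t = 0.169 um = 1.6900e-05 cm
Step 2: Rs = rho / t = 0.0854 / 1.6900e-05
Step 3: Rs = 5053.3 ohm/sq

5053.3


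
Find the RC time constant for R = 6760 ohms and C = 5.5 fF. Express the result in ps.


Step 1: tau = R * C
Step 2: tau = 6760 * 5.5 fF = 6760 * 5.5e-15 F
Step 3: tau = 3.718e-11 s = 37.18 ps

37.18


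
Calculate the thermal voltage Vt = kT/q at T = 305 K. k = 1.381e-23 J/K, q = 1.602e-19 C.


Step 1: kT = 1.381e-23 * 305 = 4.21205e-21 J
Step 2: Vt = kT/q = 4.21205e-21 / 1.602e-19
Step 3: Vt = 0.02629 V

0.02629


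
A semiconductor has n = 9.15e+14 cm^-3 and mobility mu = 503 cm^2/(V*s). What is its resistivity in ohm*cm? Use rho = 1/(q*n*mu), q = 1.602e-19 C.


Step 1: sigma = q * n * mu = 1.602e-19 * 9.15e+14 * 503 = 7.37312e-02 S/cm
Step 2: rho = 1 / sigma = 1 / 7.37312e-02 = 13.56 ohm*cm

13.56


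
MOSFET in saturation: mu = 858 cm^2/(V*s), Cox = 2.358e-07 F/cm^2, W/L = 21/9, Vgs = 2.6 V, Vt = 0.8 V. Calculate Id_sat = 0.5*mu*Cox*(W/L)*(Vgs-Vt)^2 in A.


Step 1: Overdrive voltage Vov = Vgs - Vt = 2.6 - 0.8 = 1.8 V
Step 2: W/L = 21/9 = 2.33333
Step 3: Id = 0.5 * 858 * 2.358e-07 * 2.33333 * 1.8^2
Step 4: Id = 7.65e-04 A

7.65e-04


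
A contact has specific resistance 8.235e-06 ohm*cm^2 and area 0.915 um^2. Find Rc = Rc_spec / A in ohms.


Step 1: Convert area to cm^2: 0.915 um^2 = 9.1500e-09 cm^2
Step 2: Rc = Rc_spec / A = 8.235e-06 / 9.1500e-09
Step 3: Rc = 9.00e+02 ohms

9.00e+02


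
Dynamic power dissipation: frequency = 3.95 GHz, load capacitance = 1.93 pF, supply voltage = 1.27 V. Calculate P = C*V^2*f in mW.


Step 1: V^2 = 1.27^2 = 1.6129 V^2
Step 2: P = C*V^2*f = 1.93e-12 F * 1.6129 * 3.95e9 Hz
Step 3: P = 1.229594315e-02 W
Step 4: P = 12.296 mW

12.296


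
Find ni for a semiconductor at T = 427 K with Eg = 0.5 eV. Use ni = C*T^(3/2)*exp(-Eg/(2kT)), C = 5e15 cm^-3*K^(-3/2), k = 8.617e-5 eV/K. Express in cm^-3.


Step 1: Compute kT = 8.617e-5 * 427 = 0.03679459 eV
Step 2: Exponent = -Eg/(2kT) = -0.5/(2*0.03679459) = -6.79448
Step 3: T^(3/2) = 427^1.5 = 8823.52
Step 4: ni = 5e15 * 8823.52 * exp(-6.79448) = 4.94e+16 cm^-3

4.94e+16


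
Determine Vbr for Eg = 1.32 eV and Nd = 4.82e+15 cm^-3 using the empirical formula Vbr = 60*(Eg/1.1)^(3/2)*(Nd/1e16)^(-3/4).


Step 1: Eg/1.1 = 1.32/1.1 = 1.200000
Step 2: (Eg/1.1)^1.5 = 1.200000^1.5 = 1.314534
Step 3: (Nd/1e16)^(-0.75) = (0.482)^(-0.75) = 1.728680
Step 4: Vbr = 60 * 1.314534 * 1.728680 = 136.3 V

136.3


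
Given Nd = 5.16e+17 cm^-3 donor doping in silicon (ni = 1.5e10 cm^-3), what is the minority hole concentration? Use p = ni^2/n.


Step 1: Since Nd >> ni, n ≈ Nd = 5.16e+17 cm^-3
Step 2: p = ni^2 / n = (1.5e10)^2 / 5.16e+17
Step 3: p = 2.25e20 / 5.16e+17 = 4.36e+02 cm^-3

4.36e+02


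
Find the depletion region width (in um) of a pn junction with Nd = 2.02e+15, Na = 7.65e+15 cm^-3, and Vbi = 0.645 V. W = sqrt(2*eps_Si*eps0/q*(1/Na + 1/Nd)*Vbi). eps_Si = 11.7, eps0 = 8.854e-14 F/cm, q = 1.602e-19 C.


Step 1: 1/Na + 1/Nd = 1/7.65e+15 + 1/2.02e+15 = 6.25768e-16
Step 2: 2*eps*eps0/q = 2*11.7*8.854e-14/1.602e-19 = 1.293281e+07
Step 3: W^2 = 1.293281e+07 * 6.25768e-16 * 0.645 = 5.21995e-09
Step 4: W = sqrt(5.21995e-09) = 7.225e-05 cm = 0.7225 um

0.7225


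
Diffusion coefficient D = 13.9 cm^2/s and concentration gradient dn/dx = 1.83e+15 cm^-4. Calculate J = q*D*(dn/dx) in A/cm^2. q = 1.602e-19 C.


Step 1: J = q * D * (dn/dx)
Step 2: J = 1.602e-19 * 13.9 * 1.83e+15
Step 3: J = 4.08e-03 A/cm^2

4.08e-03


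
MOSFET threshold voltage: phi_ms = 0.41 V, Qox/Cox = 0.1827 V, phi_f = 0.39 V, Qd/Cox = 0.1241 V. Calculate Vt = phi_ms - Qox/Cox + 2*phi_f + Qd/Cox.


Step 1: Vt = phi_ms - Qox/Cox + 2*phi_f + Qd/Cox
Step 2: Vt = 0.41 - 0.1827 + 2*0.39 + 0.1241
Step 3: Vt = 0.41 - 0.1827 + 0.78 + 0.1241
Step 4: Vt = 1.1314 V

1.1314


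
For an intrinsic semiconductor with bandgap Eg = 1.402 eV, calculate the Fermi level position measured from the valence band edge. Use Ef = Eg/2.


Step 1: For an intrinsic semiconductor, the Fermi level sits at midgap.
Step 2: Ef = Eg / 2 = 1.402 / 2 = 0.701 eV

0.701


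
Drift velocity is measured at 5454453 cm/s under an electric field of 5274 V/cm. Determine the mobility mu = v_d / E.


Step 1: mu = v_d / E
Step 2: mu = 5454453 / 5274
Step 3: mu = 1034.22 cm^2/(V*s)

1034.22


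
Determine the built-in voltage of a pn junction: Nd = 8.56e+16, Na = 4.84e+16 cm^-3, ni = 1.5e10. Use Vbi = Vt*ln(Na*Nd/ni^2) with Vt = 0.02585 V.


Step 1: Compute Na*Nd/ni^2 = 4.84e+16 * 8.56e+16 / (1.5e10)^2 = 1.8414e+13
Step 2: ln(1.8414e+13) = 30.5441
Step 3: Vbi = 0.02585 * 30.5441 = 0.79 V

0.79


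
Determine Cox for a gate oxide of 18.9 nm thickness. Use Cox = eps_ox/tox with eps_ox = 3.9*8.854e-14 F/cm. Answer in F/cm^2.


Step 1: eps_ox = 3.9 * 8.854e-14 = 3.45306e-13 F/cm
Step 2: tox in cm = 18.9 nm * 1e-7 = 1.8900e-06 cm
Step 3: Cox = 3.45306e-13 / 1.8900e-06 = 1.83e-07 F/cm^2

1.83e-07


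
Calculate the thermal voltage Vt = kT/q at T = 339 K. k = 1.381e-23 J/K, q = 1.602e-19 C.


Step 1: kT = 1.381e-23 * 339 = 4.68159e-21 J
Step 2: Vt = kT/q = 4.68159e-21 / 1.602e-19
Step 3: Vt = 0.02922 V

0.02922


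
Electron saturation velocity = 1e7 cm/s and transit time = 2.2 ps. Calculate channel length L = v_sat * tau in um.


Step 1: tau in seconds = 2.2 ps * 1e-12 = 2.2000e-12 s
Step 2: L = v_sat * tau = 1e7 * 2.2000e-12 = 2.2000e-05 cm
Step 3: L in um = 2.2000e-05 * 1e4 = 0.22 um

0.22


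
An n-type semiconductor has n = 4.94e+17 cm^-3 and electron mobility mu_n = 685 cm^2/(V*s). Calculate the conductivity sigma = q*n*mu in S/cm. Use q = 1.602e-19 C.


Step 1: sigma = q * n * mu
Step 2: sigma = 1.602e-19 * 4.94e+17 * 685
Step 3: sigma = 5.421e+01 S/cm

5.421e+01


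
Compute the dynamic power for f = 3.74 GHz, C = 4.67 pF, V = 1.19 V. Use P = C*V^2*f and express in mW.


Step 1: V^2 = 1.19^2 = 1.4161 V^2
Step 2: P = C*V^2*f = 4.67e-12 F * 1.4161 * 3.74e9 Hz
Step 3: P = 2.473331938e-02 W
Step 4: P = 24.733 mW

24.733


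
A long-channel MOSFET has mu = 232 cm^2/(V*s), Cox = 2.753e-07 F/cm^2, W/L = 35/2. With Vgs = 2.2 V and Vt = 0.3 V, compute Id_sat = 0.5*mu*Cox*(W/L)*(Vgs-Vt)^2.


Step 1: Overdrive voltage Vov = Vgs - Vt = 2.2 - 0.3 = 1.9 V
Step 2: W/L = 35/2 = 17.5
Step 3: Id = 0.5 * 232 * 2.753e-07 * 17.5 * 1.9^2
Step 4: Id = 2.02e-03 A

2.02e-03


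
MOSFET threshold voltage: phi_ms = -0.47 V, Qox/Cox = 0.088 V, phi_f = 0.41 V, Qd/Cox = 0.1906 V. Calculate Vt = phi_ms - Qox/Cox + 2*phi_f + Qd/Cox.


Step 1: Vt = phi_ms - Qox/Cox + 2*phi_f + Qd/Cox
Step 2: Vt = -0.47 - 0.088 + 2*0.41 + 0.1906
Step 3: Vt = -0.47 - 0.088 + 0.82 + 0.1906
Step 4: Vt = 0.4526 V

0.4526


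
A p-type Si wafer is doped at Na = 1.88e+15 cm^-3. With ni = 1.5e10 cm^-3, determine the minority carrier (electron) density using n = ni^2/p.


Step 1: Majority hole concentration p ≈ Na = 1.88e+15 cm^-3
Step 2: n = ni^2 / Na = (1.5e10)^2 / 1.88e+15
Step 3: n = 1.20e+05 cm^-3

1.20e+05


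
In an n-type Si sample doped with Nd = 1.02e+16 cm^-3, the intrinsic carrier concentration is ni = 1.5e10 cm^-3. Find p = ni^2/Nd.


Step 1: Since Nd >> ni, n ≈ Nd = 1.02e+16 cm^-3
Step 2: p = ni^2 / n = (1.5e10)^2 / 1.02e+16
Step 3: p = 2.25e20 / 1.02e+16 = 2.21e+04 cm^-3

2.21e+04


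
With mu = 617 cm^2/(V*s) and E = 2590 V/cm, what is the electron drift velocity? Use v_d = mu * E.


Step 1: v_d = mu * E
Step 2: v_d = 617 * 2590 = 1598030
Step 3: v_d = 1.60e+06 cm/s

1.60e+06


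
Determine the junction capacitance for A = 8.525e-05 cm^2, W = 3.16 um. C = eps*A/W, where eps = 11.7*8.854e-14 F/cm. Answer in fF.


Step 1: eps_Si = 11.7 * 8.854e-14 = 1.035918e-12 F/cm
Step 2: W in cm = 3.16 * 1e-4 = 3.16e-04 cm
Step 3: C = 1.035918e-12 * 8.525e-05 / 3.16e-04 = 2.794684e-13 F
Step 4: C = 279.47 fF

279.47


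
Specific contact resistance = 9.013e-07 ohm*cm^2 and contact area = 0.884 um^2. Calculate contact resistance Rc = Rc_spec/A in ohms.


Step 1: Convert area to cm^2: 0.884 um^2 = 8.8400e-09 cm^2
Step 2: Rc = Rc_spec / A = 9.013e-07 / 8.8400e-09
Step 3: Rc = 1.02e+02 ohms

1.02e+02


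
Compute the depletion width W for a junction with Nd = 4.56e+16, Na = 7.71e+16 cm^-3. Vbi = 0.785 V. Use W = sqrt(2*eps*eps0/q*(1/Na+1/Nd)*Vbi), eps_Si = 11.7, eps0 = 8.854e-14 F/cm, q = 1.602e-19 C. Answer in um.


Step 1: 1/Na + 1/Nd = 1/7.71e+16 + 1/4.56e+16 = 3.49000e-17
Step 2: 2*eps*eps0/q = 2*11.7*8.854e-14/1.602e-19 = 1.293281e+07
Step 3: W^2 = 1.293281e+07 * 3.49000e-17 * 0.785 = 3.54314e-10
Step 4: W = sqrt(3.54314e-10) = 1.882e-05 cm = 0.1882 um

0.1882


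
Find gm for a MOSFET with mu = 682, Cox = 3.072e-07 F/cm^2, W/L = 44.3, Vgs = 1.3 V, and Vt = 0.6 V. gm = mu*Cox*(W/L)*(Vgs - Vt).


Step 1: Vov = Vgs - Vt = 1.3 - 0.6 = 0.7 V
Step 2: gm = mu * Cox * (W/L) * Vov
Step 3: gm = 682 * 3.072e-07 * 44.3 * 0.7 = 6.50e-03 S

6.50e-03


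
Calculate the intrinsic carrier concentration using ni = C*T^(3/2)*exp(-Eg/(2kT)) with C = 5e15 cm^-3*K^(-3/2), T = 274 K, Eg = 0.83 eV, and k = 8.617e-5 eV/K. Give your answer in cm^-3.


Step 1: Compute kT = 8.617e-5 * 274 = 0.02361058 eV
Step 2: Exponent = -Eg/(2kT) = -0.83/(2*0.02361058) = -17.57687
Step 3: T^(3/2) = 274^1.5 = 4535.51
Step 4: ni = 5e15 * 4535.51 * exp(-17.57687) = 5.27e+11 cm^-3

5.27e+11


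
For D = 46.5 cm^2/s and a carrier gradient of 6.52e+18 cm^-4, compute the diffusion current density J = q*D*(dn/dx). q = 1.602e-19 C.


Step 1: J = q * D * (dn/dx)
Step 2: J = 1.602e-19 * 46.5 * 6.52e+18
Step 3: J = 4.86e+01 A/cm^2

4.86e+01


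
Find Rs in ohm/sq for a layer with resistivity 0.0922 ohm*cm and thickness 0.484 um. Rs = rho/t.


Step 1: Convert thickness to cm: t = 0.484 um = 4.8400e-05 cm
Step 2: Rs = rho / t = 0.0922 / 4.8400e-05
Step 3: Rs = 1905.0 ohm/sq

1905.0


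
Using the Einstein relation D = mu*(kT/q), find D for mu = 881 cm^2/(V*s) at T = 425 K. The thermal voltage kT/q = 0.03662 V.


Step 1: D = mu * (kT/q)
Step 2: D = 881 * 0.03662
Step 3: D = 32.26 cm^2/s

32.26


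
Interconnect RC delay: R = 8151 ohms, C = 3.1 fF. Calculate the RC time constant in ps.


Step 1: tau = R * C
Step 2: tau = 8151 * 3.1 fF = 8151 * 3.1e-15 F
Step 3: tau = 2.52681e-11 s = 25.2681 ps

25.2681


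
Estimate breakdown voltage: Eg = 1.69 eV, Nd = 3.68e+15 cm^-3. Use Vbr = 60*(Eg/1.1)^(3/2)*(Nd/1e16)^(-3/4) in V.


Step 1: Eg/1.1 = 1.69/1.1 = 1.536364
Step 2: (Eg/1.1)^1.5 = 1.536364^1.5 = 1.904326
Step 3: (Nd/1e16)^(-0.75) = (0.368)^(-0.75) = 2.116480
Step 4: Vbr = 60 * 1.904326 * 2.116480 = 241.8 V

241.8


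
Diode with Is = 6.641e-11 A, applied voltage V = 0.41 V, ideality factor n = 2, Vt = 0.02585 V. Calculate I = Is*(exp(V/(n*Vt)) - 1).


Step 1: V/(n*Vt) = 0.41/(2*0.02585) = 7.9304
Step 2: exp(7.9304) = 2.7805e+03
Step 3: I = 6.641e-11 * (2.7805e+03 - 1) = 1.85e-07 A

1.85e-07


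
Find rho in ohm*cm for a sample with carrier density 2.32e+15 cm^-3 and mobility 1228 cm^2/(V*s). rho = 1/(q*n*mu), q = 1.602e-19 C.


Step 1: sigma = q * n * mu = 1.602e-19 * 2.32e+15 * 1228 = 4.56403e-01 S/cm
Step 2: rho = 1 / sigma = 1 / 4.56403e-01 = 2.191 ohm*cm

2.191


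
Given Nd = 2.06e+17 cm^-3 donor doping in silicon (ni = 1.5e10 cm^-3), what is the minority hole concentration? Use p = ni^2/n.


Step 1: Since Nd >> ni, n ≈ Nd = 2.06e+17 cm^-3
Step 2: p = ni^2 / n = (1.5e10)^2 / 2.06e+17
Step 3: p = 2.25e20 / 2.06e+17 = 1.09e+03 cm^-3

1.09e+03


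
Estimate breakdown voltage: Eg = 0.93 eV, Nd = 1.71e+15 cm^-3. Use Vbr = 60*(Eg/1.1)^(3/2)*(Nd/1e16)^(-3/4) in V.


Step 1: Eg/1.1 = 0.93/1.1 = 0.845455
Step 2: (Eg/1.1)^1.5 = 0.845455^1.5 = 0.777384
Step 3: (Nd/1e16)^(-0.75) = (0.171)^(-0.75) = 3.760563
Step 4: Vbr = 60 * 0.777384 * 3.760563 = 175.4 V

175.4


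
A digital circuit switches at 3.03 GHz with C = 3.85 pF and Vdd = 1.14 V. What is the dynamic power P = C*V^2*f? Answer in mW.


Step 1: V^2 = 1.14^2 = 1.2996 V^2
Step 2: P = C*V^2*f = 3.85e-12 F * 1.2996 * 3.03e9 Hz
Step 3: P = 1.51604838e-02 W
Step 4: P = 15.16 mW

15.16


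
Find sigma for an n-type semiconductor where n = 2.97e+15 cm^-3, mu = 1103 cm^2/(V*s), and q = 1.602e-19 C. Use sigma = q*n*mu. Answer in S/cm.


Step 1: sigma = q * n * mu
Step 2: sigma = 1.602e-19 * 2.97e+15 * 1103
Step 3: sigma = 5.248e-01 S/cm

5.248e-01


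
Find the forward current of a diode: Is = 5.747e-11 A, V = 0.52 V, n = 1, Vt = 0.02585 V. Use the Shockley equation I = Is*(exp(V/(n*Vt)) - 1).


Step 1: V/(n*Vt) = 0.52/(1*0.02585) = 20.1161
Step 2: exp(20.1161) = 5.4489e+08
Step 3: I = 5.747e-11 * (5.4489e+08 - 1) = 3.13e-02 A

3.13e-02


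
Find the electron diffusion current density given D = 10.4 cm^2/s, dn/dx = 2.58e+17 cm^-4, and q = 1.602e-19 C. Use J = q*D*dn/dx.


Step 1: J = q * D * (dn/dx)
Step 2: J = 1.602e-19 * 10.4 * 2.58e+17
Step 3: J = 4.30e-01 A/cm^2

4.30e-01


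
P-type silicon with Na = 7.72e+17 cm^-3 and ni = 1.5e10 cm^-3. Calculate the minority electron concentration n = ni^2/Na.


Step 1: Majority hole concentration p ≈ Na = 7.72e+17 cm^-3
Step 2: n = ni^2 / Na = (1.5e10)^2 / 7.72e+17
Step 3: n = 2.91e+02 cm^-3

2.91e+02


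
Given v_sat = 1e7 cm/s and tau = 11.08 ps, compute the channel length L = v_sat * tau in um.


Step 1: tau in seconds = 11.08 ps * 1e-12 = 1.1080e-11 s
Step 2: L = v_sat * tau = 1e7 * 1.1080e-11 = 1.1080e-04 cm
Step 3: L in um = 1.1080e-04 * 1e4 = 1.108 um

1.108


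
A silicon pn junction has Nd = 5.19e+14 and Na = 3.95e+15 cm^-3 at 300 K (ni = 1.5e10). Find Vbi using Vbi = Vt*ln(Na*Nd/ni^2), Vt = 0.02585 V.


Step 1: Compute Na*Nd/ni^2 = 3.95e+15 * 5.19e+14 / (1.5e10)^2 = 9.1113e+09
Step 2: ln(9.1113e+09) = 22.9328
Step 3: Vbi = 0.02585 * 22.9328 = 0.593 V

0.593


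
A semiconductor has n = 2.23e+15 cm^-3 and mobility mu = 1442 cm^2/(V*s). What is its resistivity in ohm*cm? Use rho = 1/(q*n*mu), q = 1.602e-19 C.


Step 1: sigma = q * n * mu = 1.602e-19 * 2.23e+15 * 1442 = 5.15149e-01 S/cm
Step 2: rho = 1 / sigma = 1 / 5.15149e-01 = 1.941 ohm*cm

1.941


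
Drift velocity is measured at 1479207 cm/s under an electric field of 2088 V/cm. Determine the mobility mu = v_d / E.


Step 1: mu = v_d / E
Step 2: mu = 1479207 / 2088
Step 3: mu = 708.43 cm^2/(V*s)

708.43


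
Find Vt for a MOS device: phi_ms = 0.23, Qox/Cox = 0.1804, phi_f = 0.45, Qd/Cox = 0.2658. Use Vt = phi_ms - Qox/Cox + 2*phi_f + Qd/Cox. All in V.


Step 1: Vt = phi_ms - Qox/Cox + 2*phi_f + Qd/Cox
Step 2: Vt = 0.23 - 0.1804 + 2*0.45 + 0.2658
Step 3: Vt = 0.23 - 0.1804 + 0.9 + 0.2658
Step 4: Vt = 1.2154 V

1.2154


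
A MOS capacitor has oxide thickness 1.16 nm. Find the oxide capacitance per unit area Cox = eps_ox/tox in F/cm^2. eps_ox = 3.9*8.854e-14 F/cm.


Step 1: eps_ox = 3.9 * 8.854e-14 = 3.45306e-13 F/cm
Step 2: tox in cm = 1.16 nm * 1e-7 = 1.1600e-07 cm
Step 3: Cox = 3.45306e-13 / 1.1600e-07 = 2.98e-06 F/cm^2

2.98e-06


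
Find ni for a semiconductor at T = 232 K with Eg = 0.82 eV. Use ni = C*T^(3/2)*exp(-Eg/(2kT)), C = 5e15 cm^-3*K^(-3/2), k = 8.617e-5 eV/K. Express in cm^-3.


Step 1: Compute kT = 8.617e-5 * 232 = 0.01999144 eV
Step 2: Exponent = -Eg/(2kT) = -0.82/(2*0.01999144) = -20.50878
Step 3: T^(3/2) = 232^1.5 = 3533.72
Step 4: ni = 5e15 * 3533.72 * exp(-20.50878) = 2.19e+10 cm^-3

2.19e+10


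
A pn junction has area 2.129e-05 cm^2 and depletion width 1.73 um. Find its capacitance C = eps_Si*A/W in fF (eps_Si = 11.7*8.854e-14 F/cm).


Step 1: eps_Si = 11.7 * 8.854e-14 = 1.035918e-12 F/cm
Step 2: W in cm = 1.73 * 1e-4 = 1.73e-04 cm
Step 3: C = 1.035918e-12 * 2.129e-05 / 1.73e-04 = 1.274838e-13 F
Step 4: C = 127.48 fF

127.48


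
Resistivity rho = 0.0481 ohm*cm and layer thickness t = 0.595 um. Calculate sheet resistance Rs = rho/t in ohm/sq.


Step 1: Convert thickness to cm: t = 0.595 um = 5.9500e-05 cm
Step 2: Rs = rho / t = 0.0481 / 5.9500e-05
Step 3: Rs = 808.4 ohm/sq

808.4


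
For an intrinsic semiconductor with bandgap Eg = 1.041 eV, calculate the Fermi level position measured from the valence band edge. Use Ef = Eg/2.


Step 1: For an intrinsic semiconductor, the Fermi level sits at midgap.
Step 2: Ef = Eg / 2 = 1.041 / 2 = 0.5205 eV

0.5205


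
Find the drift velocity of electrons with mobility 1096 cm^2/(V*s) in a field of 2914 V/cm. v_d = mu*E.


Step 1: v_d = mu * E
Step 2: v_d = 1096 * 2914 = 3193744
Step 3: v_d = 3.19e+06 cm/s

3.19e+06


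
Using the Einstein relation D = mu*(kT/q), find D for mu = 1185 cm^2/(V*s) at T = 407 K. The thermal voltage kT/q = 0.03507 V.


Step 1: D = mu * (kT/q)
Step 2: D = 1185 * 0.03507
Step 3: D = 41.56 cm^2/s

41.56


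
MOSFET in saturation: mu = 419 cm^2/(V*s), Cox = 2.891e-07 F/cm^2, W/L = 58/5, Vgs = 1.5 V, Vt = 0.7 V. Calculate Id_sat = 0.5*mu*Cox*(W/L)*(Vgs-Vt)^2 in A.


Step 1: Overdrive voltage Vov = Vgs - Vt = 1.5 - 0.7 = 0.8 V
Step 2: W/L = 58/5 = 11.6
Step 3: Id = 0.5 * 419 * 2.891e-07 * 11.6 * 0.8^2
Step 4: Id = 4.50e-04 A

4.50e-04


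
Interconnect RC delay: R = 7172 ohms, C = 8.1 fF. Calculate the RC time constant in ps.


Step 1: tau = R * C
Step 2: tau = 7172 * 8.1 fF = 7172 * 8.1e-15 F
Step 3: tau = 5.80932e-11 s = 58.0932 ps

58.0932


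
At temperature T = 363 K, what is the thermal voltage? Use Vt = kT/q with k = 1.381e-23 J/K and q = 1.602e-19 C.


Step 1: kT = 1.381e-23 * 363 = 5.01303e-21 J
Step 2: Vt = kT/q = 5.01303e-21 / 1.602e-19
Step 3: Vt = 0.03129 V

0.03129


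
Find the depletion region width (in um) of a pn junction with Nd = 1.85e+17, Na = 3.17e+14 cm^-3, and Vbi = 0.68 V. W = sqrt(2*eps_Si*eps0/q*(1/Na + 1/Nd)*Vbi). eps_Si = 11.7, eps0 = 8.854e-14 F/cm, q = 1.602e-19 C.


Step 1: 1/Na + 1/Nd = 1/3.17e+14 + 1/1.85e+17 = 3.15998e-15
Step 2: 2*eps*eps0/q = 2*11.7*8.854e-14/1.602e-19 = 1.293281e+07
Step 3: W^2 = 1.293281e+07 * 3.15998e-15 * 0.68 = 2.77898e-08
Step 4: W = sqrt(2.77898e-08) = 1.667e-04 cm = 1.667 um

1.667


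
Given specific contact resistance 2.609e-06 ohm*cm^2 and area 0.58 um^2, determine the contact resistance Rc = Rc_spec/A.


Step 1: Convert area to cm^2: 0.58 um^2 = 5.8000e-09 cm^2
Step 2: Rc = Rc_spec / A = 2.609e-06 / 5.8000e-09
Step 3: Rc = 4.50e+02 ohms

4.50e+02


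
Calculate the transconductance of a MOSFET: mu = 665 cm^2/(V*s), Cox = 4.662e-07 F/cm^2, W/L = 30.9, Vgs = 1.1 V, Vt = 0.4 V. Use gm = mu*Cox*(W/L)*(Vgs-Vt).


Step 1: Vov = Vgs - Vt = 1.1 - 0.4 = 0.7 V
Step 2: gm = mu * Cox * (W/L) * Vov
Step 3: gm = 665 * 4.662e-07 * 30.9 * 0.7 = 6.71e-03 S

6.71e-03


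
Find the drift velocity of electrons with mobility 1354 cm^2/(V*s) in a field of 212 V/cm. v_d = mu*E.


Step 1: v_d = mu * E
Step 2: v_d = 1354 * 212 = 287048
Step 3: v_d = 2.87e+05 cm/s

2.87e+05


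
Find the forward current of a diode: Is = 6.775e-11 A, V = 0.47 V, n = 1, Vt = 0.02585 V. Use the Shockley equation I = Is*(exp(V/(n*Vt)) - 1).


Step 1: V/(n*Vt) = 0.47/(1*0.02585) = 18.1818
Step 2: exp(18.1818) = 7.8751e+07
Step 3: I = 6.775e-11 * (7.8751e+07 - 1) = 5.34e-03 A

5.34e-03


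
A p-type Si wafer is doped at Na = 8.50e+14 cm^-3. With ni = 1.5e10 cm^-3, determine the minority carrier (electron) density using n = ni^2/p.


Step 1: Majority hole concentration p ≈ Na = 8.50e+14 cm^-3
Step 2: n = ni^2 / Na = (1.5e10)^2 / 8.50e+14
Step 3: n = 2.65e+05 cm^-3

2.65e+05


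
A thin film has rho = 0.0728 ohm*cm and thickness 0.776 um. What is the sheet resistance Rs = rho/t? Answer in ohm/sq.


Step 1: Convert thickness to cm: t = 0.776 um = 7.7600e-05 cm
Step 2: Rs = rho / t = 0.0728 / 7.7600e-05
Step 3: Rs = 938.1 ohm/sq

938.1


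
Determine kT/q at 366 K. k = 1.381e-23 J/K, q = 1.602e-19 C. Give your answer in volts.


Step 1: kT = 1.381e-23 * 366 = 5.05446e-21 J
Step 2: Vt = kT/q = 5.05446e-21 / 1.602e-19
Step 3: Vt = 0.03155 V

0.03155


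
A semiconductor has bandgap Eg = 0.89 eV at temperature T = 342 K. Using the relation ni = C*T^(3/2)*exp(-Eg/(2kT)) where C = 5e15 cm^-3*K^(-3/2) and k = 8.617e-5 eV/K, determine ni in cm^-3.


Step 1: Compute kT = 8.617e-5 * 342 = 0.02947014 eV
Step 2: Exponent = -Eg/(2kT) = -0.89/(2*0.02947014) = -15.10003
Step 3: T^(3/2) = 342^1.5 = 6324.69
Step 4: ni = 5e15 * 6324.69 * exp(-15.10003) = 8.75e+12 cm^-3

8.75e+12


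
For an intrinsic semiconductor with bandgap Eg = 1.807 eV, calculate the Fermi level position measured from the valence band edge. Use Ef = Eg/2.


Step 1: For an intrinsic semiconductor, the Fermi level sits at midgap.
Step 2: Ef = Eg / 2 = 1.807 / 2 = 0.9035 eV

0.9035


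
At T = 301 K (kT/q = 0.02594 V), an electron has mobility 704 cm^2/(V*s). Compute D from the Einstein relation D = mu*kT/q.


Step 1: D = mu * (kT/q)
Step 2: D = 704 * 0.02594
Step 3: D = 18.26 cm^2/s

18.26


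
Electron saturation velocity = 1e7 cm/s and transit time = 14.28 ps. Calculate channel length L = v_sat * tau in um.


Step 1: tau in seconds = 14.28 ps * 1e-12 = 1.4280e-11 s
Step 2: L = v_sat * tau = 1e7 * 1.4280e-11 = 1.4280e-04 cm
Step 3: L in um = 1.4280e-04 * 1e4 = 1.428 um

1.428


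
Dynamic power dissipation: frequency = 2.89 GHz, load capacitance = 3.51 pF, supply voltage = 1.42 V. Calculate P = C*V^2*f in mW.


Step 1: V^2 = 1.42^2 = 2.0164 V^2
Step 2: P = C*V^2*f = 3.51e-12 F * 2.0164 * 2.89e9 Hz
Step 3: P = 2.045415996e-02 W
Step 4: P = 20.454 mW

20.454


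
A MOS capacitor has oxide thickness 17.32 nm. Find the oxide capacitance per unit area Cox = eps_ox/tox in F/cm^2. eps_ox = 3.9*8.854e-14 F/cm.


Step 1: eps_ox = 3.9 * 8.854e-14 = 3.45306e-13 F/cm
Step 2: tox in cm = 17.32 nm * 1e-7 = 1.7320e-06 cm
Step 3: Cox = 3.45306e-13 / 1.7320e-06 = 1.99e-07 F/cm^2

1.99e-07


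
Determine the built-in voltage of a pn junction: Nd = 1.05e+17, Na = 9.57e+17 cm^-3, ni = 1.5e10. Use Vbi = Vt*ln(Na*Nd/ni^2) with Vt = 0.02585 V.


Step 1: Compute Na*Nd/ni^2 = 9.57e+17 * 1.05e+17 / (1.5e10)^2 = 4.4660e+14
Step 2: ln(4.4660e+14) = 33.7327
Step 3: Vbi = 0.02585 * 33.7327 = 0.872 V

0.872


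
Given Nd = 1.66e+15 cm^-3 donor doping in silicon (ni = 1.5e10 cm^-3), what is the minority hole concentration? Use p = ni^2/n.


Step 1: Since Nd >> ni, n ≈ Nd = 1.66e+15 cm^-3
Step 2: p = ni^2 / n = (1.5e10)^2 / 1.66e+15
Step 3: p = 2.25e20 / 1.66e+15 = 1.36e+05 cm^-3

1.36e+05


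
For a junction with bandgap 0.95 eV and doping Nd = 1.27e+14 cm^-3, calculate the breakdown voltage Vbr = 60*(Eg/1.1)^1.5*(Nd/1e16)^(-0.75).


Step 1: Eg/1.1 = 0.95/1.1 = 0.863636
Step 2: (Eg/1.1)^1.5 = 0.863636^1.5 = 0.802594
Step 3: (Nd/1e16)^(-0.75) = (0.0127)^(-0.75) = 26.433046
Step 4: Vbr = 60 * 0.802594 * 26.433046 = 1272.9 V

1272.9


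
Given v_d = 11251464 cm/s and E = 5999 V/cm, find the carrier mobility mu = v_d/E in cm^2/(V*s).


Step 1: mu = v_d / E
Step 2: mu = 11251464 / 5999
Step 3: mu = 1875.56 cm^2/(V*s)

1875.56


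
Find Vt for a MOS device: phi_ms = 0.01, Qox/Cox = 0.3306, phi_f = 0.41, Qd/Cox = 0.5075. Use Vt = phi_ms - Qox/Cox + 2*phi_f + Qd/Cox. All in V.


Step 1: Vt = phi_ms - Qox/Cox + 2*phi_f + Qd/Cox
Step 2: Vt = 0.01 - 0.3306 + 2*0.41 + 0.5075
Step 3: Vt = 0.01 - 0.3306 + 0.82 + 0.5075
Step 4: Vt = 1.0069 V

1.0069


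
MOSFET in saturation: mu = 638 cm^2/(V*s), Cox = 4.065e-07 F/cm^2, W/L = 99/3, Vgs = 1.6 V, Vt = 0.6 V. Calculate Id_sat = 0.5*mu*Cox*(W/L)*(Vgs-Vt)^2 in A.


Step 1: Overdrive voltage Vov = Vgs - Vt = 1.6 - 0.6 = 1.0 V
Step 2: W/L = 99/3 = 33
Step 3: Id = 0.5 * 638 * 4.065e-07 * 33 * 1.0^2
Step 4: Id = 4.28e-03 A

4.28e-03


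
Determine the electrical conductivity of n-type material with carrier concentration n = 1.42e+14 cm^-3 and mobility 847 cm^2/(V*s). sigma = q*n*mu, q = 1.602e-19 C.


Step 1: sigma = q * n * mu
Step 2: sigma = 1.602e-19 * 1.42e+14 * 847
Step 3: sigma = 1.927e-02 S/cm

1.927e-02


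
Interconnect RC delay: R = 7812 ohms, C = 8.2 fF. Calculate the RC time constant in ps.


Step 1: tau = R * C
Step 2: tau = 7812 * 8.2 fF = 7812 * 8.2e-15 F
Step 3: tau = 6.40584e-11 s = 64.0584 ps

64.0584


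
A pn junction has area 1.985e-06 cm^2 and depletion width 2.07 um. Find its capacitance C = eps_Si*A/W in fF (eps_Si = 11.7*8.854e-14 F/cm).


Step 1: eps_Si = 11.7 * 8.854e-14 = 1.035918e-12 F/cm
Step 2: W in cm = 2.07 * 1e-4 = 2.07e-04 cm
Step 3: C = 1.035918e-12 * 1.985e-06 / 2.07e-04 = 9.933803e-15 F
Step 4: C = 9.93 fF

9.93


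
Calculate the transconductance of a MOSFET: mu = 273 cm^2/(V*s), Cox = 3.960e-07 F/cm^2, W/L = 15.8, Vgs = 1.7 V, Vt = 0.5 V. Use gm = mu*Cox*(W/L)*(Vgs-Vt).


Step 1: Vov = Vgs - Vt = 1.7 - 0.5 = 1.2 V
Step 2: gm = mu * Cox * (W/L) * Vov
Step 3: gm = 273 * 3.960e-07 * 15.8 * 1.2 = 2.05e-03 S

2.05e-03


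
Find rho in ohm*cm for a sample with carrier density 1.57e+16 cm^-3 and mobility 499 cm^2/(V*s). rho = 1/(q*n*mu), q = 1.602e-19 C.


Step 1: sigma = q * n * mu = 1.602e-19 * 1.57e+16 * 499 = 1.25505e+00 S/cm
Step 2: rho = 1 / sigma = 1 / 1.25505e+00 = 0.7968 ohm*cm

0.7968


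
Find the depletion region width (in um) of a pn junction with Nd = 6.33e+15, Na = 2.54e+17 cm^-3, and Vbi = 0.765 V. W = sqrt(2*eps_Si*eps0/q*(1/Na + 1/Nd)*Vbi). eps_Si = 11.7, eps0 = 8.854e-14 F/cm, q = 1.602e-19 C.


Step 1: 1/Na + 1/Nd = 1/2.54e+17 + 1/6.33e+15 = 1.61915e-16
Step 2: 2*eps*eps0/q = 2*11.7*8.854e-14/1.602e-19 = 1.293281e+07
Step 3: W^2 = 1.293281e+07 * 1.61915e-16 * 0.765 = 1.60192e-09
Step 4: W = sqrt(1.60192e-09) = 4.002e-05 cm = 0.4002 um

0.4002


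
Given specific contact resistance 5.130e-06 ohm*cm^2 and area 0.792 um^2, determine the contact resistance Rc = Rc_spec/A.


Step 1: Convert area to cm^2: 0.792 um^2 = 7.9200e-09 cm^2
Step 2: Rc = Rc_spec / A = 5.130e-06 / 7.9200e-09
Step 3: Rc = 6.48e+02 ohms

6.48e+02


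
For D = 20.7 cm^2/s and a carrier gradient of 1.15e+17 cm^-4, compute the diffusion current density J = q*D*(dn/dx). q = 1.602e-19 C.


Step 1: J = q * D * (dn/dx)
Step 2: J = 1.602e-19 * 20.7 * 1.15e+17
Step 3: J = 3.81e-01 A/cm^2

3.81e-01


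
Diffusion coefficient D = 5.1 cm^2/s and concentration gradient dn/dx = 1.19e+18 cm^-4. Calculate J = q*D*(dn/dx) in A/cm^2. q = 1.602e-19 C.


Step 1: J = q * D * (dn/dx)
Step 2: J = 1.602e-19 * 5.1 * 1.19e+18
Step 3: J = 9.72e-01 A/cm^2

9.72e-01


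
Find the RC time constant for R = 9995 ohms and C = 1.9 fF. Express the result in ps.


Step 1: tau = R * C
Step 2: tau = 9995 * 1.9 fF = 9995 * 1.9e-15 F
Step 3: tau = 1.89905e-11 s = 18.9905 ps

18.9905
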